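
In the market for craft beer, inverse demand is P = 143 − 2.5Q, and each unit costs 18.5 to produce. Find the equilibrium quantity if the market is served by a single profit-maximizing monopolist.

The monopolist equates marginal revenue to marginal cost: 143 − 5Q = 18.5, so Q = 24.9. From demand, P = 80.75.

Q = 24.9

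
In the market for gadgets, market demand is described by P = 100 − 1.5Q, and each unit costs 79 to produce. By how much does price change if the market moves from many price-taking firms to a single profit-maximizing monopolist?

Under competition P = MC = 79, so Q = (100 − 79)/1.5 = 14.
The monopolist equates marginal revenue to marginal cost: 100 − 3Q = 79, so Q = 7. From demand, P = 89.5.
Change in price: 89.5 − 79 = 10.5.

P rises by 10.5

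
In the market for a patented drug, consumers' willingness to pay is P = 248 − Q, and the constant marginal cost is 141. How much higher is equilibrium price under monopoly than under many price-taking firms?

P rises by 53.5

Competitive firms price at marginal cost: P = 141, giving Q = 107.
The monopolist equates marginal revenue to marginal cost: 248 − 2Q = 141, so Q = 53.5. From demand, P = 194.5.
Change in equilibrium price: 194.5 − 141 = 53.5.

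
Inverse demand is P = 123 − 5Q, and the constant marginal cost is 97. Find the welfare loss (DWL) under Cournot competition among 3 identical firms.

DWL = 4.225

Perfect competition: P = MC = 97, so 123 − 5Q = 97 and Q = 5.2.
Cournot with 3 identical firms: the symmetric best-response condition is 123 − 20q = 97. Each firm produces q = 1.3, total output Q = 3.9, price P = 103.5.
DWL is the triangle between Q = 3.9 and Q = 5.2: ½·(5.2 − 3.9)·(103.5 − 97) = 4.225.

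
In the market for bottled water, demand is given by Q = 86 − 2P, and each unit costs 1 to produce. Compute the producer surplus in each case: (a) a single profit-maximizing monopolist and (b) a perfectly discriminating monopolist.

Monopoly: PS = 882; Perfect PD: PS = 1764

Inverting demand: P = 43 − 0.5Q.
Monopoly sets MR = MC: 43 − Q = 1 ⇒ Q = 42, P = 43 − 0.5·42 = 22.
PS = (22 − 1)·42 = 882.
A perfectly discriminating monopolist sells every unit with P(Q) ≥ MC(Q), so output equals the competitive quantity Q = 84. Each buyer pays their reservation price, so CS = 0 and the firm captures all surplus.
PS = ½·(43 − 1)·84 = 1764.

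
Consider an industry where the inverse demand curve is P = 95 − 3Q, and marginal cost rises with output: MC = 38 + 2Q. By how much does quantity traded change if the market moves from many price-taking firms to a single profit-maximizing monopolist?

Quantity traded falls by 4.275

Competitive equilibrium sets price equal to marginal cost: 95 − 3Q = 38 + 2Q, so Q = 11.4 and P = 60.8.
A monopolist chooses Q where MR = MC. MR = 95 − 6Q; setting this equal to 38 + 2Q gives Q = 7.125 and P = 73.625.
Change in quantity traded: 7.125 − 11.4 = −4.275.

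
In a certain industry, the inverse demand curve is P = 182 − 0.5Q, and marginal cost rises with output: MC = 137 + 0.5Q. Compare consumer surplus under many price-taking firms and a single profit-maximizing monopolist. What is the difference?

Under competition P = MC: 182 − 0.5Q = 137 + 0.5Q ⇒ Q = 45, P = 159.5.
CS = ½·(182 − 159.5)·45 = 506.25.
Monopoly sets MR = MC: 182 − Q = 137 + 0.5Q ⇒ Q = 30, P = 182 − 0.5·30 = 167.
CS = ½·(182 − 167)·30 = 225.
Change in consumer surplus: 225 − 506.25 = −281.25.

Consumer surplus falls by 281.25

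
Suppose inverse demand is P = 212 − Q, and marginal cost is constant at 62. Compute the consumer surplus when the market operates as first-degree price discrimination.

With perfect price discrimination, output is the efficient level Q = 150 (where demand meets MC), but every buyer pays their willingness to pay: CS = 0 and PS = total surplus.
CS = 0.

CS = 0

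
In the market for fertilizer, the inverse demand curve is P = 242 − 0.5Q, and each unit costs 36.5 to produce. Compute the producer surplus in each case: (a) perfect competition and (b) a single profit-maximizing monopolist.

Competition: PS = 0; Monopoly: PS = 21115.125

Perfect competition: P = MC = 36.5, so 242 − 0.5Q = 36.5 and Q = 411.
PS = (36.5 − 36.5)·411 = 0.
The monopolist equates marginal revenue to marginal cost: 242 − Q = 36.5, so Q = 205.5. From demand, P = 139.25.
PS = (139.25 − 36.5)·205.5 = 21115.125.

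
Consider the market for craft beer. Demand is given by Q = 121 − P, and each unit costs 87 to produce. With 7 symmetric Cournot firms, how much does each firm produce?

q_i = 4.25

Inverting demand: P = 121 − Q.
Cournot with 7 identical firms: the symmetric best-response condition is 121 − 8q = 87. Each firm produces q = 4.25, total output Q = 29.75, price P = 91.25.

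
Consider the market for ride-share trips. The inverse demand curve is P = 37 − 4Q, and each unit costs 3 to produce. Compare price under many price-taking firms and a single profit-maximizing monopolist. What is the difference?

Perfect competition: P = MC = 3, so 37 − 4Q = 3 and Q = 8.5.
A monopolist chooses Q where MR = MC. MR = 37 − 8Q; setting this equal to 3 gives Q = 4.25 and P = 20.
Change in price: 20 − 3 = 17.

Price rises by 17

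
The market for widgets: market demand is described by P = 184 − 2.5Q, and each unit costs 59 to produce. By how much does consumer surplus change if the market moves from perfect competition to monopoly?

CS falls by 2343.75

Competitive firms price at marginal cost: P = 59, giving Q = 50.
CS = ½·(184 − 59)·50 = 3125.
The monopolist equates marginal revenue to marginal cost: 184 − 5Q = 59, so Q = 25. From demand, P = 121.5.
CS = ½·(184 − 121.5)·25 = 781.25.
Change in consumer surplus: 781.25 − 3125 = −2343.75.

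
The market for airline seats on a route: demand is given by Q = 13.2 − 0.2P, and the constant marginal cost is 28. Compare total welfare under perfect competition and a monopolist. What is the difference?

Inverting demand: P = 66 − 5Q.
Under competition P = MC = 28, so Q = (66 − 28)/5 = 7.6.
CS = ½·(66 − 28)·7.6 = 144.4; PS = (28 − 28)·7.6 = 0; TS = 144.4.
The monopolist equates marginal revenue to marginal cost: 66 − 10Q = 28, so Q = 3.8. From demand, P = 47.
CS = ½·(66 − 47)·3.8 = 36.1; PS = (47 − 28)·3.8 = 72.2; TS = 108.3.
Change in total welfare: 108.3 − 144.4 = −36.1.

TS falls by 36.1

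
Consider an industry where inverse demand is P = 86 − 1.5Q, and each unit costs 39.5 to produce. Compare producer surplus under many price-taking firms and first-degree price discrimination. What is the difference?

PS rises by 720.75

Competitive firms price at marginal cost: P = 39.5, giving Q = 31.
PS = (39.5 − 39.5)·31 = 0.
With perfect price discrimination, output is the efficient level Q = 31 (where demand meets MC), but every buyer pays their willingness to pay: CS = 0 and PS = total surplus.
PS = ½·(86 − 39.5)·31 = 720.75.
Change in producer surplus: 720.75 − 0 = 720.75.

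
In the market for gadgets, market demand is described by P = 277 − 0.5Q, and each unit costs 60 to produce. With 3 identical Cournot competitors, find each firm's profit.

π_i = 5886.125

In a 3-firm Cournot equilibrium, symmetry and the first-order condition give q = (277 − 60)/(2) = 108.5. So Q = 325.5 and P = 114.25.
Each firm's profit = (114.25 − 60)·108.5 = 5886.125.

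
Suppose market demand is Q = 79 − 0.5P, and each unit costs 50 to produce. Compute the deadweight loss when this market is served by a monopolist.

DWL = 729

Inverting demand: P = 158 − 2Q.
Under competition P = MC = 50, so Q = (158 − 50)/2 = 54.
The monopolist equates marginal revenue to marginal cost: 158 − 4Q = 50, so Q = 27. From demand, P = 104.
DWL is the triangle between Q = 27 and Q = 54: ½·(54 − 27)·(104 − 50) = 729.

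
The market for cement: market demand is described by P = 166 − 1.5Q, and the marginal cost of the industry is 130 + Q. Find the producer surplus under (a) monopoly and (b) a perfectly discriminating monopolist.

The monopolist equates marginal revenue to marginal cost: 166 − 3Q = 130 + Q, so Q = 9. From demand, P = 152.5.
PS = P·Q − VC(Q) = 152.5·9 − (130·9 + ½·1·9²) = 162.
A perfectly discriminating monopolist sells every unit with P(Q) ≥ MC(Q), so output equals the competitive quantity Q = 14.4. Each buyer pays their reservation price, so CS = 0 and the firm captures all surplus.
PS = ½·(166 − 130)·14.4 = 259.2.

Monopoly: PS = 162; Perfect PD: PS = 259.2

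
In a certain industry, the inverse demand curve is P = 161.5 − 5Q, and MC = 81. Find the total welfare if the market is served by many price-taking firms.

Perfect competition: P = MC = 81, so 161.5 − 5Q = 81 and Q = 16.1.
CS = ½·(161.5 − 81)·16.1 = 648.025; PS = (81 − 81)·16.1 = 0; TS = 648.025.

TS = 648.025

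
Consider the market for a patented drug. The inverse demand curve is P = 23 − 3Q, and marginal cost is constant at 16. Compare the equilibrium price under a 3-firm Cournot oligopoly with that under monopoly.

Cournot: P = 17.75; Monopoly: P = 19.5

With 3 symmetric Cournot firms, each firm's FOC gives 23 − 12q = 16, so q = 7/12, Q = 3·7/12 = 1.75, and P = 17.75.
A monopolist chooses Q where MR = MC. MR = 23 − 6Q; setting this equal to 16 gives Q = 7/6 and P = 19.5.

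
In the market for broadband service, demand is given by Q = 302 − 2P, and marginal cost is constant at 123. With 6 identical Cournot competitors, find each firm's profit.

π_i = 32

Inverting demand: P = 151 − 0.5Q.
Cournot with 6 identical firms: the symmetric best-response condition is 151 − 3.5q = 123. Each firm produces q = 8, total output Q = 48, price P = 127.
Each firm's profit = (127 − 123)·8 = 32.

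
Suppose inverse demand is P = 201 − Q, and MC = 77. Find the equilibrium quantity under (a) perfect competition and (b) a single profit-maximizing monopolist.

Competitive firms price at marginal cost: P = 77, giving Q = 124.
A monopolist chooses Q where MR = MC. MR = 201 − 2Q; setting this equal to 77 gives Q = 62 and P = 139.

Competition: Q = 124; Monopoly: Q = 62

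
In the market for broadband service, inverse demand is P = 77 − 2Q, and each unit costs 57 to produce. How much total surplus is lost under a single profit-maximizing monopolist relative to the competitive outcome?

Under competition P = MC = 57, so Q = (77 − 57)/2 = 10.
A monopolist chooses Q where MR = MC. MR = 77 − 4Q; setting this equal to 57 gives Q = 5 and P = 67.
DWL is the triangle between Q = 5 and Q = 10: ½·(10 − 5)·(67 − 57) = 25.

DWL = 25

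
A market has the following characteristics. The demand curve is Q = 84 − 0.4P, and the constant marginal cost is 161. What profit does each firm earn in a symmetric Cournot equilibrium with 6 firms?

Inverting demand: P = 210 − 2.5Q.
With 6 symmetric Cournot firms, each firm's FOC gives 210 − 17.5q = 161, so q = 2.8, Q = 6·2.8 = 16.8, and P = 168.
Each firm's profit = (168 − 161)·2.8 = 19.6.

π_i = 19.6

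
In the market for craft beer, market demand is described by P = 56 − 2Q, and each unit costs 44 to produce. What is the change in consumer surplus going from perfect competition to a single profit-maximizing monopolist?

Under competition P = MC = 44, so Q = (56 − 44)/2 = 6.
CS = ½·(56 − 44)·6 = 36.
Monopoly sets MR = MC: 56 − 4Q = 44 ⇒ Q = 3, P = 56 − 2·3 = 50.
CS = ½·(56 − 50)·3 = 9.
Change in consumer surplus: 9 − 36 = −27.

Consumer surplus falls by 27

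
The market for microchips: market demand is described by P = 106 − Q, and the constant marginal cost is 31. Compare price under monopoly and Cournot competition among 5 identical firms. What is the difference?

P falls by 25

The monopolist equates marginal revenue to marginal cost: 106 − 2Q = 31, so Q = 37.5. From demand, P = 68.5.
With 5 symmetric Cournot firms, each firm's FOC gives 106 − 6q = 31, so q = 12.5, Q = 5·12.5 = 62.5, and P = 43.5.
Change in price: 43.5 − 68.5 = −25.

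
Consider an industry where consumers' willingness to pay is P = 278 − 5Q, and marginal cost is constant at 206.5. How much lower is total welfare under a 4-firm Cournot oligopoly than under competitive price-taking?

Perfect competition: P = MC = 206.5, so 278 − 5Q = 206.5 and Q = 14.3.
CS = ½·(278 − 206.5)·14.3 = 511.225; PS = (206.5 − 206.5)·14.3 = 0; TS = 511.225.
Cournot with 4 identical firms: the symmetric best-response condition is 278 − 25q = 206.5. Each firm produces q = 2.86, total output Q = 11.44, price P = 220.8.
CS = ½·(278 − 220.8)·11.44 = 327.184; PS = (220.8 − 206.5)·11.44 = 163.592; TS = 490.776.
Change in total welfare: 490.776 − 511.225 = −20.449.

Total welfare falls by 20.449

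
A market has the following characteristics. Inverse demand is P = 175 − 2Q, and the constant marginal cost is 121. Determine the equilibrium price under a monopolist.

The monopolist equates marginal revenue to marginal cost: 175 − 4Q = 121, so Q = 13.5. From demand, P = 148.

P = 148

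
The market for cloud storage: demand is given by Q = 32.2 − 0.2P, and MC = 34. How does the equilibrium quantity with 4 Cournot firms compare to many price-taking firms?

Inverting demand: P = 161 − 5Q.
With 4 symmetric Cournot firms, each firm's FOC gives 161 − 25q = 34, so q = 5.08, Q = 4·5.08 = 20.32, and P = 59.4.
Competitive firms price at marginal cost: P = 34, giving Q = 25.4.

Cournot: Q = 20.32; Competition: Q = 25.4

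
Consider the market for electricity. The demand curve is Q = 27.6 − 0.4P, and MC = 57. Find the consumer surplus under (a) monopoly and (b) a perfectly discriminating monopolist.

Inverting demand: P = 69 − 2.5Q.
Monopoly sets MR = MC: 69 − 5Q = 57 ⇒ Q = 2.4, P = 69 − 2.5·2.4 = 63.
CS = ½·(69 − 63)·2.4 = 7.2.
A perfectly discriminating monopolist sells every unit with P(Q) ≥ MC(Q), so output equals the competitive quantity Q = 4.8. Each buyer pays their reservation price, so CS = 0 and the firm captures all surplus.
CS = 0.

Monopoly: CS = 7.2; Perfect PD: CS = 0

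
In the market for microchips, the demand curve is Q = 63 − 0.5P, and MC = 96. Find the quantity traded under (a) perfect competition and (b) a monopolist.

Competition: Q = 15; Monopoly: Q = 7.5

Inverting demand: P = 126 − 2Q.
Under competition P = MC = 96, so Q = (126 − 96)/2 = 15.
A monopolist chooses Q where MR = MC. MR = 126 − 4Q; setting this equal to 96 gives Q = 7.5 and P = 111.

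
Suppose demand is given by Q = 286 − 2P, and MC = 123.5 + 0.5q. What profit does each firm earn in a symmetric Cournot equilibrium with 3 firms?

Inverting demand: P = 143 − 0.5Q.
With 3 symmetric Cournot firms, each firm's FOC gives 143 − 2q = 123.5 + 0.5q, so q = 7.8, Q = 3·7.8 = 23.4, and P = 131.3.
Each firm's profit = 131.3·7.8 − (123.5·7.8 + ½·0.5·7.8²) = 45.63.

π_i = 45.63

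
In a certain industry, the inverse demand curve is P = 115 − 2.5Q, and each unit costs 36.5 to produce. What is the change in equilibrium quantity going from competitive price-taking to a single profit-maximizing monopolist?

Competitive firms price at marginal cost: P = 36.5, giving Q = 31.4.
A monopolist chooses Q where MR = MC. MR = 115 − 5Q; setting this equal to 36.5 gives Q = 15.7 and P = 75.75.
Change in equilibrium quantity: 15.7 − 31.4 = −15.7.

Equilibrium quantity falls by 15.7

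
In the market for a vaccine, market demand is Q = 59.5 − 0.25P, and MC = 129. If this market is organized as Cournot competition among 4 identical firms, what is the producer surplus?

Inverting demand: P = 238 − 4Q.
Cournot with 4 identical firms: the symmetric best-response condition is 238 − 20q = 129. Each firm produces q = 5.45, total output Q = 21.8, price P = 150.8.
PS = (150.8 − 129)·21.8 = 475.24.

PS = 475.24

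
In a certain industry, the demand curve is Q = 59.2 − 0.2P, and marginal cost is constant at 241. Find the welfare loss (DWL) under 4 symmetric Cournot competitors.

Inverting demand: P = 296 − 5Q.
Under competition P = MC = 241, so Q = (296 − 241)/5 = 11.
Cournot with 4 identical firms: the symmetric best-response condition is 296 − 25q = 241. Each firm produces q = 2.2, total output Q = 8.8, price P = 252.
DWL is the triangle between Q = 8.8 and Q = 11: ½·(11 − 8.8)·(252 − 241) = 12.1.

DWL = 12.1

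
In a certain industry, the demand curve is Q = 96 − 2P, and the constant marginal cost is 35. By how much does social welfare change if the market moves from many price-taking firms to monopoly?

Inverting demand: P = 48 − 0.5Q.
Perfect competition: P = MC = 35, so 48 − 0.5Q = 35 and Q = 26.
CS = ½·(48 − 35)·26 = 169; PS = (35 − 35)·26 = 0; TS = 169.
A monopolist chooses Q where MR = MC. MR = 48 − Q; setting this equal to 35 gives Q = 13 and P = 41.5.
CS = ½·(48 − 41.5)·13 = 42.25; PS = (41.5 − 35)·13 = 84.5; TS = 126.75.
Change in social welfare: 126.75 − 169 = −42.25.

TS falls by 42.25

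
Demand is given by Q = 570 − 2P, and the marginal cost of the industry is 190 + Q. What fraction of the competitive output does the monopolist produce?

Inverting demand: P = 285 − 0.5Q.
The monopolist equates marginal revenue to marginal cost: 285 − Q = 190 + Q, so Q = 47.5. From demand, P = 261.25.
Under competition P = MC: 285 − 0.5Q = 190 + Q ⇒ Q = 190/3, P = 760/3.
Ratio Q_m/Q_c = 47.5/(190/3) = 0.75.

Q_m/Q_c = 0.75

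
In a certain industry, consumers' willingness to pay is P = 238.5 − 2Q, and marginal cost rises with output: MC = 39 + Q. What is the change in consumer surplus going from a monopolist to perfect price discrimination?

A monopolist chooses Q where MR = MC. MR = 238.5 − 4Q; setting this equal to 39 + Q gives Q = 39.9 and P = 158.7.
CS = ½·(238.5 − 158.7)·39.9 = 1592.01.
Under first-degree price discrimination the firm charges each unit its demand price and produces up to where P = MC, i.e. Q = 66.5. Consumer surplus is zero; producer surplus equals total surplus.
CS = 0.
Change in consumer surplus: 0 − 1592.01 = −1592.01.

Consumer surplus falls by 1592.01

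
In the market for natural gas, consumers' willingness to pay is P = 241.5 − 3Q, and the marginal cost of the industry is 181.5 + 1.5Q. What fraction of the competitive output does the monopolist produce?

The monopolist equates marginal revenue to marginal cost: 241.5 − 6Q = 181.5 + 1.5Q, so Q = 8. From demand, P = 217.5.
Competitive equilibrium sets price equal to marginal cost: 241.5 − 3Q = 181.5 + 1.5Q, so Q = 40/3 and P = 201.5.
Ratio Q_m/Q_c = 8/(40/3) = 0.6.

Q_m/Q_c = 0.6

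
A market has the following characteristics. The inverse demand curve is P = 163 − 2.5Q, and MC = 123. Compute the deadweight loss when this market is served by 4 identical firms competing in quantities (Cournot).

DWL = 12.8

Perfect competition: P = MC = 123, so 163 − 2.5Q = 123 and Q = 16.
With 4 symmetric Cournot firms, each firm's FOC gives 163 − 12.5q = 123, so q = 3.2, Q = 4·3.2 = 12.8, and P = 131.
DWL is the triangle between Q = 12.8 and Q = 16: ½·(16 − 12.8)·(131 − 123) = 12.8.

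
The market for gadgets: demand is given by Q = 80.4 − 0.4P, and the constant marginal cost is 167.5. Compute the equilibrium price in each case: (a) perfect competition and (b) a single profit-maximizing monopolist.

Competition: P = 167.5; Monopoly: P = 184.25

Inverting demand: P = 201 − 2.5Q.
Perfect competition: P = MC = 167.5, so 201 − 2.5Q = 167.5 and Q = 13.4.
The monopolist equates marginal revenue to marginal cost: 201 − 5Q = 167.5, so Q = 6.7. From demand, P = 184.25.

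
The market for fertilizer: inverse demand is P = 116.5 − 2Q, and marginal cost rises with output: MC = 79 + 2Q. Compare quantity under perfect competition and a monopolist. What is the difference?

Competitive equilibrium sets price equal to marginal cost: 116.5 − 2Q = 79 + 2Q, so Q = 9.375 and P = 97.75.
A monopolist chooses Q where MR = MC. MR = 116.5 − 4Q; setting this equal to 79 + 2Q gives Q = 6.25 and P = 104.
Change in quantity: 6.25 − 9.375 = −3.125.

Q falls by 3.125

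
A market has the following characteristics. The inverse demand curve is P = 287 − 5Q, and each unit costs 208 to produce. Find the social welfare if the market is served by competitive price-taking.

Perfect competition: P = MC = 208, so 287 − 5Q = 208 and Q = 15.8.
CS = ½·(287 − 208)·15.8 = 624.1; PS = (208 − 208)·15.8 = 0; TS = 624.1.

TS = 624.1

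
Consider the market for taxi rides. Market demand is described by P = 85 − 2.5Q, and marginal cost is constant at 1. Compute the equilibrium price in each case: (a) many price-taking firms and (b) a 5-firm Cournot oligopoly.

Under competition P = MC = 1, so Q = (85 − 1)/2.5 = 33.6.
With 5 symmetric Cournot firms, each firm's FOC gives 85 − 15q = 1, so q = 5.6, Q = 5·5.6 = 28, and P = 15.

Competition: P = 1; Cournot: P = 15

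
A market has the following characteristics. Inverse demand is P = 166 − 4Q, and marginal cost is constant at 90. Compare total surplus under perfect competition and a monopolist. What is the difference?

Competitive firms price at marginal cost: P = 90, giving Q = 19.
CS = ½·(166 − 90)·19 = 722; PS = (90 − 90)·19 = 0; TS = 722.
The monopolist equates marginal revenue to marginal cost: 166 − 8Q = 90, so Q = 9.5. From demand, P = 128.
CS = ½·(166 − 128)·9.5 = 180.5; PS = (128 − 90)·9.5 = 361; TS = 541.5.
Change in total surplus: 541.5 − 722 = −180.5.

Total surplus falls by 180.5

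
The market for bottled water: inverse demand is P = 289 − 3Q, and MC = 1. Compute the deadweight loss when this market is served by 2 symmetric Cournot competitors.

Perfect competition: P = MC = 1, so 289 − 3Q = 1 and Q = 96.
With 2 symmetric Cournot firms, each firm's FOC gives 289 − 9q = 1, so q = 32, Q = 2·32 = 64, and P = 97.
DWL is the triangle between Q = 64 and Q = 96: ½·(96 − 64)·(97 − 1) = 1536.

DWL = 1536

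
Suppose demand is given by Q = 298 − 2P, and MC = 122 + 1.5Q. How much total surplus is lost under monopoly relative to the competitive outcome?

Inverting demand: P = 149 − 0.5Q.
Competitive equilibrium sets price equal to marginal cost: 149 − 0.5Q = 122 + 1.5Q, so Q = 13.5 and P = 142.25.
A monopolist chooses Q where MR = MC. MR = 149 − Q; setting this equal to 122 + 1.5Q gives Q = 10.8 and P = 143.6.
CS = ½·(149 − 142.25)·13.5 = 729/16; PS = (142.25·13.5 − 122·13.5 − ½·1.5·13.5²) = 2187/16; TS = 182.25.
CS = ½·(149 − 143.6)·10.8 = 29.16; PS = (143.6·10.8 − 122·10.8 − ½·1.5·10.8²) = 145.8; TS = 174.96.
DWL = 182.25 − 174.96 = 7.29.

DWL = 7.29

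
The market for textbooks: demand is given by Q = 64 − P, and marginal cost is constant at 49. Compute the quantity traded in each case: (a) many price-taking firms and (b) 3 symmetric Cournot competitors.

Competition: Q = 15; Cournot: Q = 11.25

Inverting demand: P = 64 − Q.
Competitive firms price at marginal cost: P = 49, giving Q = 15.
In a 3-firm Cournot equilibrium, symmetry and the first-order condition give q = (64 − 49)/(4) = 3.75. So Q = 11.25 and P = 52.75.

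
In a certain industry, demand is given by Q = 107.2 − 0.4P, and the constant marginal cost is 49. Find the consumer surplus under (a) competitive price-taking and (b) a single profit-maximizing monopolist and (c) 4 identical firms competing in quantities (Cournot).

Inverting demand: P = 268 − 2.5Q.
Under competition P = MC = 49, so Q = (268 − 49)/2.5 = 87.6.
CS = ½·(268 − 49)·87.6 = 9592.2.
The monopolist equates marginal revenue to marginal cost: 268 − 5Q = 49, so Q = 43.8. From demand, P = 158.5.
CS = ½·(268 − 158.5)·43.8 = 2398.05.
Cournot with 4 identical firms: the symmetric best-response condition is 268 − 12.5q = 49. Each firm produces q = 17.52, total output Q = 70.08, price P = 92.8.
CS = ½·(268 − 92.8)·70.08 = 6139.008.

Competition: CS = 9592.2; Monopoly: CS = 2398.05; Cournot: CS = 6139.008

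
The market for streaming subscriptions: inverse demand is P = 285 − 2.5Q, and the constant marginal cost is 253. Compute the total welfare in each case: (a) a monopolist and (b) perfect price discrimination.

Monopoly: TS = 153.6; Perfect PD: TS = 204.8

Monopoly sets MR = MC: 285 − 5Q = 253 ⇒ Q = 6.4, P = 285 − 2.5·6.4 = 269.
CS = ½·(285 − 269)·6.4 = 51.2; PS = (269 − 253)·6.4 = 102.4; TS = 153.6.
A perfectly discriminating monopolist sells every unit with P(Q) ≥ MC(Q), so output equals the competitive quantity Q = 12.8. Each buyer pays their reservation price, so CS = 0 and the firm captures all surplus.
TS = 204.8 (equal to competitive TS).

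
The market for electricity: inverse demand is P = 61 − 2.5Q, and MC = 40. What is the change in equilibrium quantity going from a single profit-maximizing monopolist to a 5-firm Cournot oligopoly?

A monopolist chooses Q where MR = MC. MR = 61 − 5Q; setting this equal to 40 gives Q = 4.2 and P = 50.5.
With 5 symmetric Cournot firms, each firm's FOC gives 61 − 15q = 40, so q = 1.4, Q = 5·1.4 = 7, and P = 43.5.
Change in equilibrium quantity: 7 − 4.2 = 2.8.

Q rises by 2.8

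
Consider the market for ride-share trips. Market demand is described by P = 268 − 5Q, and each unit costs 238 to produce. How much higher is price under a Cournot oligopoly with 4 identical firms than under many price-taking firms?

Price rises by 6

Under competition P = MC = 238, so Q = (268 − 238)/5 = 6.
Cournot with 4 identical firms: the symmetric best-response condition is 268 − 25q = 238. Each firm produces q = 1.2, total output Q = 4.8, price P = 244.
Change in price: 244 − 238 = 6.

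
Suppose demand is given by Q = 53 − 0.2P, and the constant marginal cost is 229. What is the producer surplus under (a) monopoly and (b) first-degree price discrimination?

Inverting demand: P = 265 − 5Q.
A monopolist chooses Q where MR = MC. MR = 265 − 10Q; setting this equal to 229 gives Q = 3.6 and P = 247.
PS = (247 − 229)·3.6 = 64.8.
With perfect price discrimination, output is the efficient level Q = 7.2 (where demand meets MC), but every buyer pays their willingness to pay: CS = 0 and PS = total surplus.
PS = ½·(265 − 229)·7.2 = 129.6.

Monopoly: PS = 64.8; Perfect PD: PS = 129.6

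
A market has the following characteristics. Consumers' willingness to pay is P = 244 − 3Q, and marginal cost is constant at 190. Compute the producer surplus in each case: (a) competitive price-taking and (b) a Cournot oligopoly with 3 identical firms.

Competitive firms price at marginal cost: P = 190, giving Q = 18.
PS = (190 − 190)·18 = 0.
Cournot with 3 identical firms: the symmetric best-response condition is 244 − 12q = 190. Each firm produces q = 4.5, total output Q = 13.5, price P = 203.5.
PS = (203.5 − 190)·13.5 = 182.25.

Competition: PS = 0; Cournot: PS = 182.25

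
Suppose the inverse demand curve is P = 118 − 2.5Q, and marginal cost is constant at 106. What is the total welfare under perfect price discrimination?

Under first-degree price discrimination the firm charges each unit its demand price and produces up to where P = MC, i.e. Q = 4.8. Consumer surplus is zero; producer surplus equals total surplus.
TS = 28.8 (equal to competitive TS).

TS = 28.8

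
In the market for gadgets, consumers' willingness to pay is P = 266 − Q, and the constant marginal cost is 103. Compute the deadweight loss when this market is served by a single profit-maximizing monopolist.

DWL = 3321.125

Competitive firms price at marginal cost: P = 103, giving Q = 163.
Monopoly sets MR = MC: 266 − 2Q = 103 ⇒ Q = 81.5, P = 266 − 81.5 = 184.5.
DWL is the triangle between Q = 81.5 and Q = 163: ½·(163 − 81.5)·(184.5 − 103) = 3321.125.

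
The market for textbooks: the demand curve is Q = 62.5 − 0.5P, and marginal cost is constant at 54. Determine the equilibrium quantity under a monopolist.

Q = 17.75

Inverting demand: P = 125 − 2Q.
The monopolist equates marginal revenue to marginal cost: 125 − 4Q = 54, so Q = 17.75. From demand, P = 89.5.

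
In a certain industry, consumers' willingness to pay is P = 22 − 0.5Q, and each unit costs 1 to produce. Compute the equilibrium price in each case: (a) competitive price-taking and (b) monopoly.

Competition: P = 1; Monopoly: P = 11.5

Competitive firms price at marginal cost: P = 1, giving Q = 42.
Monopoly sets MR = MC: 22 − Q = 1 ⇒ Q = 21, P = 22 − 0.5·21 = 11.5.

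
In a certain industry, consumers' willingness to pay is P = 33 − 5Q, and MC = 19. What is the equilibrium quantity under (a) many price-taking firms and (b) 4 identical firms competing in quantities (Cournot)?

Competitive firms price at marginal cost: P = 19, giving Q = 2.8.
In a 4-firm Cournot equilibrium, symmetry and the first-order condition give q = (33 − 19)/(25) = 0.56. So Q = 2.24 and P = 21.8.

Competition: Q = 2.8; Cournot: Q = 2.24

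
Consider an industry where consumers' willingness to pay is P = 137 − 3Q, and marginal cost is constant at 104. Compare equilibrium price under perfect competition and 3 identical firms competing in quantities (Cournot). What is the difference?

P rises by 8.25

Perfect competition: P = MC = 104, so 137 − 3Q = 104 and Q = 11.
In a 3-firm Cournot equilibrium, symmetry and the first-order condition give q = (137 − 104)/(12) = 2.75. So Q = 8.25 and P = 112.25.
Change in equilibrium price: 112.25 − 104 = 8.25.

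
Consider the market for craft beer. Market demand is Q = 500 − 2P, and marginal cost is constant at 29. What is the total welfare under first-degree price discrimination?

Inverting demand: P = 250 − 0.5Q.
Under first-degree price discrimination the firm charges each unit its demand price and produces up to where P = MC, i.e. Q = 442. Consumer surplus is zero; producer surplus equals total surplus.
TS = 48841 (equal to competitive TS).

TS = 48841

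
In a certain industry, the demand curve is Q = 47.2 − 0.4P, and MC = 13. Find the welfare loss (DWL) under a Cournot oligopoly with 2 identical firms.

Inverting demand: P = 118 − 2.5Q.
Perfect competition: P = MC = 13, so 118 − 2.5Q = 13 and Q = 42.
In a 2-firm Cournot equilibrium, symmetry and the first-order condition give q = (118 − 13)/(7.5) = 14. So Q = 28 and P = 48.
DWL is the triangle between Q = 28 and Q = 42: ½·(42 − 28)·(48 − 13) = 245.

DWL = 245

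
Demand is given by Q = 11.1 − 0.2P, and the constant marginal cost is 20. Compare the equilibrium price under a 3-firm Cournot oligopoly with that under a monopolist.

Cournot: P = 28.875; Monopoly: P = 37.75

Inverting demand: P = 55.5 − 5Q.
With 3 symmetric Cournot firms, each firm's FOC gives 55.5 − 20q = 20, so q = 1.775, Q = 3·1.775 = 5.325, and P = 28.875.
Monopoly sets MR = MC: 55.5 − 10Q = 20 ⇒ Q = 3.55, P = 55.5 − 5·3.55 = 37.75.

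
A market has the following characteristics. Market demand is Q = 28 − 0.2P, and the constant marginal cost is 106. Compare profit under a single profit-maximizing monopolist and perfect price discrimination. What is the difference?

Inverting demand: P = 140 − 5Q.
The monopolist equates marginal revenue to marginal cost: 140 − 10Q = 106, so Q = 3.4. From demand, P = 123.
Profit = (123 − 106)·3.4 = 57.8.
Under first-degree price discrimination the firm charges each unit its demand price and produces up to where P = MC, i.e. Q = 6.8. Consumer surplus is zero; producer surplus equals total surplus.
PS equals the full surplus area, 115.6. Profit = 115.6 = 115.6.
Change in profit: 115.6 − 57.8 = 57.8.

π rises by 57.8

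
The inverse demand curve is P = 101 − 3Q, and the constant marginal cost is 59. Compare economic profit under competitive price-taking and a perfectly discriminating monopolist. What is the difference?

Competitive firms price at marginal cost: P = 59, giving Q = 14.
Profit = (59 − 59)·14 = 0.
A perfectly discriminating monopolist sells every unit with P(Q) ≥ MC(Q), so output equals the competitive quantity Q = 14. Each buyer pays their reservation price, so CS = 0 and the firm captures all surplus.
PS equals the full surplus area, 294. Profit = 294 = 294.
Change in economic profit: 294 − 0 = 294.

π rises by 294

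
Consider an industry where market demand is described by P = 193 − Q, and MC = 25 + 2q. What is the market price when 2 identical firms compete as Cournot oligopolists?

P = 125.8

With 2 symmetric Cournot firms, each firm's FOC gives 193 − 3q = 25 + 2q, so q = 33.6, Q = 2·33.6 = 67.2, and P = 125.8.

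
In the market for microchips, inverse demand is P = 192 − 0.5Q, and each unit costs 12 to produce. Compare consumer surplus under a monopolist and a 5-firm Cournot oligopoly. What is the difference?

The monopolist equates marginal revenue to marginal cost: 192 − Q = 12, so Q = 180. From demand, P = 102.
CS = ½·(192 − 102)·180 = 8100.
With 5 symmetric Cournot firms, each firm's FOC gives 192 − 3q = 12, so q = 60, Q = 5·60 = 300, and P = 42.
CS = ½·(192 − 42)·300 = 22500.
Change in consumer surplus: 22500 − 8100 = 14400.

CS rises by 14400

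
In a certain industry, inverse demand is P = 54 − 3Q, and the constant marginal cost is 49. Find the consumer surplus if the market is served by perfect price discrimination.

Under first-degree price discrimination the firm charges each unit its demand price and produces up to where P = MC, i.e. Q = 5/3. Consumer surplus is zero; producer surplus equals total surplus.
CS = 0.

CS = 0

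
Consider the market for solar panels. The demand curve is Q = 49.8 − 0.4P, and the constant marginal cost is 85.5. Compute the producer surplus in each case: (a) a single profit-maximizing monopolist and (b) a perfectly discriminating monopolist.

Monopoly: PS = 152.1; Perfect PD: PS = 304.2

Inverting demand: P = 124.5 − 2.5Q.
Monopoly sets MR = MC: 124.5 − 5Q = 85.5 ⇒ Q = 7.8, P = 124.5 − 2.5·7.8 = 105.
PS = (105 − 85.5)·7.8 = 152.1.
Under first-degree price discrimination the firm charges each unit its demand price and produces up to where P = MC, i.e. Q = 15.6. Consumer surplus is zero; producer surplus equals total surplus.
PS = ½·(124.5 − 85.5)·15.6 = 304.2.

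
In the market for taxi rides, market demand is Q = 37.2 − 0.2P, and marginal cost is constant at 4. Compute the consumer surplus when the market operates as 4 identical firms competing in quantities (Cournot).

Inverting demand: P = 186 − 5Q.
In a 4-firm Cournot equilibrium, symmetry and the first-order condition give q = (186 − 4)/(25) = 7.28. So Q = 29.12 and P = 40.4.
CS = ½·(186 − 40.4)·29.12 = 2119.936.

CS = 2119.936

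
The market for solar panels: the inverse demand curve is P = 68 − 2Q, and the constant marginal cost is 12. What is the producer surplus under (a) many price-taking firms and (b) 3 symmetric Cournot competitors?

Competition: PS = 0; Cournot: PS = 294

Competitive firms price at marginal cost: P = 12, giving Q = 28.
PS = (12 − 12)·28 = 0.
In a 3-firm Cournot equilibrium, symmetry and the first-order condition give q = (68 − 12)/(8) = 7. So Q = 21 and P = 26.
PS = (26 − 12)·21 = 294.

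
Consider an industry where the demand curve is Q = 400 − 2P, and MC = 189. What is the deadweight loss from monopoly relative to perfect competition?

Inverting demand: P = 200 − 0.5Q.
Perfect competition: P = MC = 189, so 200 − 0.5Q = 189 and Q = 22.
Monopoly sets MR = MC: 200 − Q = 189 ⇒ Q = 11, P = 200 − 0.5·11 = 194.5.
DWL is the triangle between Q = 11 and Q = 22: ½·(22 − 11)·(194.5 − 189) = 30.25.

DWL = 30.25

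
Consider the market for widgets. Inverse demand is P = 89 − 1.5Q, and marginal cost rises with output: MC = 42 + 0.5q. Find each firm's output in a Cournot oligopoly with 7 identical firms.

In a 7-firm Cournot equilibrium, symmetry and the first-order condition give q = (89 − 42)/(12.5) = 3.76. So Q = 26.32 and P = 49.52.

q_i = 3.76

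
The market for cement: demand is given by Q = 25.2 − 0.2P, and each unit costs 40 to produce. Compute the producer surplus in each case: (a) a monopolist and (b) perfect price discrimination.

Inverting demand: P = 126 − 5Q.
Monopoly sets MR = MC: 126 − 10Q = 40 ⇒ Q = 8.6, P = 126 − 5·8.6 = 83.
PS = (83 − 40)·8.6 = 369.8.
With perfect price discrimination, output is the efficient level Q = 17.2 (where demand meets MC), but every buyer pays their willingness to pay: CS = 0 and PS = total surplus.
PS = ½·(126 − 40)·17.2 = 739.6.

Monopoly: PS = 369.8; Perfect PD: PS = 739.6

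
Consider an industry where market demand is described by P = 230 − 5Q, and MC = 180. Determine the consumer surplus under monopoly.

CS = 62.5

Monopoly sets MR = MC: 230 − 10Q = 180 ⇒ Q = 5, P = 230 − 5·5 = 205.
CS = ½·(230 − 205)·5 = 62.5.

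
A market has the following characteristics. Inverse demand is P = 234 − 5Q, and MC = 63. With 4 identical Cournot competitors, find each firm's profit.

In a 4-firm Cournot equilibrium, symmetry and the first-order condition give q = (234 − 63)/(25) = 6.84. So Q = 27.36 and P = 97.2.
Each firm's profit = (97.2 − 63)·6.84 = 233.928.

π_i = 233.928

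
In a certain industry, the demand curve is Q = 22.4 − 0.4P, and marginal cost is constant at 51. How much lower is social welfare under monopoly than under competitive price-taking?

TS falls by 1.25

Inverting demand: P = 56 − 2.5Q.
Under competition P = MC = 51, so Q = (56 − 51)/2.5 = 2.
CS = ½·(56 − 51)·2 = 5; PS = (51 − 51)·2 = 0; TS = 5.
Monopoly sets MR = MC: 56 − 5Q = 51 ⇒ Q = 1, P = 56 − 2.5·1 = 53.5.
CS = ½·(56 − 53.5)·1 = 1.25; PS = (53.5 − 51)·1 = 2.5; TS = 3.75.
Change in social welfare: 3.75 − 5 = −1.25.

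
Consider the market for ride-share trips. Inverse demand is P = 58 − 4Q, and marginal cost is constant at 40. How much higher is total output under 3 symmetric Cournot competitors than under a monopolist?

Q rises by 1.125

A monopolist chooses Q where MR = MC. MR = 58 − 8Q; setting this equal to 40 gives Q = 2.25 and P = 49.
Cournot with 3 identical firms: the symmetric best-response condition is 58 − 16q = 40. Each firm produces q = 1.125, total output Q = 3.375, price P = 44.5.
Change in total output: 3.375 − 2.25 = 1.125.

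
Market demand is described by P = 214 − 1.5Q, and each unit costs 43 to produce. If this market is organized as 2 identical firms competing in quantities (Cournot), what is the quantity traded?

With 2 symmetric Cournot firms, each firm's FOC gives 214 − 4.5q = 43, so q = 38, Q = 2·38 = 76, and P = 100.

Q = 76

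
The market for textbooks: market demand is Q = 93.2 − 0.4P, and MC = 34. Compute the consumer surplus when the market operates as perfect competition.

Inverting demand: P = 233 − 2.5Q.
Perfect competition: P = MC = 34, so 233 − 2.5Q = 34 and Q = 79.6.
CS = ½·(233 − 34)·79.6 = 7920.2.

CS = 7920.2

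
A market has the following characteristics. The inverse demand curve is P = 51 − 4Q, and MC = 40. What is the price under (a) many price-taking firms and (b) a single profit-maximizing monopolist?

Perfect competition: P = MC = 40, so 51 − 4Q = 40 and Q = 2.75.
A monopolist chooses Q where MR = MC. MR = 51 − 8Q; setting this equal to 40 gives Q = 1.375 and P = 45.5.

Competition: P = 40; Monopoly: P = 45.5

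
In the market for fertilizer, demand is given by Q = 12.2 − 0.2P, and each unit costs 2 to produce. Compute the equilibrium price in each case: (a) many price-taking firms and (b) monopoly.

Inverting demand: P = 61 − 5Q.
Perfect competition: P = MC = 2, so 61 − 5Q = 2 and Q = 11.8.
A monopolist chooses Q where MR = MC. MR = 61 − 10Q; setting this equal to 2 gives Q = 5.9 and P = 31.5.

Competition: P = 2; Monopoly: P = 31.5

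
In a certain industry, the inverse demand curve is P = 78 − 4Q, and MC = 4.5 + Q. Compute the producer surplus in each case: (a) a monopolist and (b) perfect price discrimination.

A monopolist chooses Q where MR = MC. MR = 78 − 8Q; setting this equal to 4.5 + Q gives Q = 49/6 and P = 136/3.
PS = P·Q − VC(Q) = 136/3·49/6 − (4.5·49/6 + ½·1·(49/6)²) = 300.125.
Under first-degree price discrimination the firm charges each unit its demand price and produces up to where P = MC, i.e. Q = 14.7. Consumer surplus is zero; producer surplus equals total surplus.
PS = ½·(78 − 4.5)·14.7 = 540.225.

Monopoly: PS = 300.125; Perfect PD: PS = 540.225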